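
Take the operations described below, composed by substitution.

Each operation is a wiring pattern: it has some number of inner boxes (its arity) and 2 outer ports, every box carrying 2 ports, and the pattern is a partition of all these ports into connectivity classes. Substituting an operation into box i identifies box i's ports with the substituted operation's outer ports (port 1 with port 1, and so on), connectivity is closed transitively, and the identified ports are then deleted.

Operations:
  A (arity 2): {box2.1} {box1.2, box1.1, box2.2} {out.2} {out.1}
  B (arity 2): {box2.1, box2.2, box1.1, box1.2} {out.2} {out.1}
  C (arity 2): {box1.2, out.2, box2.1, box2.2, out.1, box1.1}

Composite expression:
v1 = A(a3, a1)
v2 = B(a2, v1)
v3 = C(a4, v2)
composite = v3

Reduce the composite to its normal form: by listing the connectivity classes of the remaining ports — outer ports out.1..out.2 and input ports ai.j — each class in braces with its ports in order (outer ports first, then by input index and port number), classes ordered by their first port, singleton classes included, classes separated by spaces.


{out.1, out.2, a4.1, a4.2} {a1.1} {a1.2, a3.1, a3.2} {a2.1, a2.2}


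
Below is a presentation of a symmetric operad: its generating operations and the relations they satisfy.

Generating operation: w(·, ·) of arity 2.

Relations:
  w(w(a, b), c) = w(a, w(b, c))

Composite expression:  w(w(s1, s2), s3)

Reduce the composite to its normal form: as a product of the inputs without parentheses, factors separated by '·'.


s1 · s2 · s3

Associativity of w dissolves the nesting; only the s-input order survives.
w(s1, s2) linearizes to s1 · s2
w(w(s1, s2), s3) linearizes to s1 · s2 · s3


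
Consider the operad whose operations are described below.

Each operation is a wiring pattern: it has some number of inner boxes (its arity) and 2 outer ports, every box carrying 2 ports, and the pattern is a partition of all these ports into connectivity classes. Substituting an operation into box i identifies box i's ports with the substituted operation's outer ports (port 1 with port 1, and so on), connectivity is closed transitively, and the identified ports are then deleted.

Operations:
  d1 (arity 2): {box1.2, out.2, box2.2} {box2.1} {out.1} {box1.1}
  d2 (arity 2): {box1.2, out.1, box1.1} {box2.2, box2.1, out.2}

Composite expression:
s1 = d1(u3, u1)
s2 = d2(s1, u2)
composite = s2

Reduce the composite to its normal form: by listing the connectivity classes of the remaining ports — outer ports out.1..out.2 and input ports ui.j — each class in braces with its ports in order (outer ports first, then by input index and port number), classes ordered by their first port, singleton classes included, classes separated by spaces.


Substituting into d2 glues patterns; closure does the rest.
composing d1 on (u3, u1), with out.j its own outer ports: {out.1} {out.2, u1.2, u3.2} {u1.1} {u3.1}
composing d2 on (u3, u1, u2), with out.j its own outer ports: {out.1, u1.2, u3.2} {out.2, u2.1, u2.2} {u1.1} {u3.1}

{out.1, u1.2, u3.2} {out.2, u2.1, u2.2} {u1.1} {u3.1}


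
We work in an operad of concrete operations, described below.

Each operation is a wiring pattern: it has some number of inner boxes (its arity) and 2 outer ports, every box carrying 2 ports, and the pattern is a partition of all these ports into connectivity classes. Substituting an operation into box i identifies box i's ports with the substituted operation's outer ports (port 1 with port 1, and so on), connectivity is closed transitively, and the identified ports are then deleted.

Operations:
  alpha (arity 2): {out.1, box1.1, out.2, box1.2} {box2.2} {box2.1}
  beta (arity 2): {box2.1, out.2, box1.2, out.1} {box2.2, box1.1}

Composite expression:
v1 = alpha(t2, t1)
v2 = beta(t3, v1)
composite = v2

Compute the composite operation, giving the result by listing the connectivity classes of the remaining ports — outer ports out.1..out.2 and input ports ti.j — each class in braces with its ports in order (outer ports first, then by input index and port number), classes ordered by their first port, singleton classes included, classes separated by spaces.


{out.1, out.2, t2.1, t2.2, t3.1, t3.2} {t1.1} {t1.2}

Reachability decides: close wires over beta-identified ports.
alpha over (t2, t1) gives {out.1, out.2, t2.1, t2.2} {t1.1} {t1.2}, out.j being that stage's outer ports
beta over (t3, t2, t1) gives {out.1, out.2, t2.1, t2.2, t3.1, t3.2} {t1.1} {t1.2}, out.j being that stage's outer ports


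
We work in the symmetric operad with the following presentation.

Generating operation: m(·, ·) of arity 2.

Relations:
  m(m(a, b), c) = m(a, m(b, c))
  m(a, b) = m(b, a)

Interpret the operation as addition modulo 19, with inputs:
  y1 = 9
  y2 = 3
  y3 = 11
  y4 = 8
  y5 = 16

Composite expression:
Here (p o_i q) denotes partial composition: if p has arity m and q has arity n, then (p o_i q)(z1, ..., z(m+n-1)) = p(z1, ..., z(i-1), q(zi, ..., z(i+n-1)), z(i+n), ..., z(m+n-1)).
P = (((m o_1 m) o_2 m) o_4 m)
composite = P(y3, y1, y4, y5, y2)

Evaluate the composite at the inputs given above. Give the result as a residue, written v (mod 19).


9 (mod 19)


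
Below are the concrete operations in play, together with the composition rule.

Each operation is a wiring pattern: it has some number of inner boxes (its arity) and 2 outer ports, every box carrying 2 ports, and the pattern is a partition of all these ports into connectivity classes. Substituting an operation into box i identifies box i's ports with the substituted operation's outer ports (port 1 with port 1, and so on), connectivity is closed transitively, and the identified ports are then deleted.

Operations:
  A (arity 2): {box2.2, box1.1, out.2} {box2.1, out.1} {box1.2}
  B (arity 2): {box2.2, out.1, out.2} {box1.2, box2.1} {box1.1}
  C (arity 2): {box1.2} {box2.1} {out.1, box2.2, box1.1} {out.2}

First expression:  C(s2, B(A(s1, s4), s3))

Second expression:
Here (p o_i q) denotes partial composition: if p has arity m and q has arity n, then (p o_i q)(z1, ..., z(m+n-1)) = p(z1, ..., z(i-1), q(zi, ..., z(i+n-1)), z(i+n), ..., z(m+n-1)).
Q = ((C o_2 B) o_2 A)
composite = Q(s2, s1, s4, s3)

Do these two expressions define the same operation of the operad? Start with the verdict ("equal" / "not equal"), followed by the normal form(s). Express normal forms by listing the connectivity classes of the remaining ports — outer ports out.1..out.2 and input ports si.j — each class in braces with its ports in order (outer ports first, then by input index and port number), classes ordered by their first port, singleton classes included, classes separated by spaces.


The first expression reduces to {out.1, s2.1, s3.2} {out.2} {s1.1, s3.1, s4.2} {s1.2} {s2.2} {s4.1}
The second expression reduces to {out.1, s2.1, s3.2} {out.2} {s1.1, s3.1, s4.2} {s1.2} {s2.2} {s4.1}
One common form — equal.

equal — both sides give {out.1, s2.1, s3.2} {out.2} {s1.1, s3.1, s4.2} {s1.2} {s2.2} {s4.1}


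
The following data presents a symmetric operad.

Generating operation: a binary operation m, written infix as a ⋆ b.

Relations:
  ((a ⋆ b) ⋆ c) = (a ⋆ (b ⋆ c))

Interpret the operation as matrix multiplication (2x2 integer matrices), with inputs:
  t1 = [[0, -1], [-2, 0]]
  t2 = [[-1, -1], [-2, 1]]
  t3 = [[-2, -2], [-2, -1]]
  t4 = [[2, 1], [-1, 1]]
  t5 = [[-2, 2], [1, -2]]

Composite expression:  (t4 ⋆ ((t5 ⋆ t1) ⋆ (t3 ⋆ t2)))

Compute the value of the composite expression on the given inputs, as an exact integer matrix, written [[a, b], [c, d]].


[[-12, 3], [36, -3]]


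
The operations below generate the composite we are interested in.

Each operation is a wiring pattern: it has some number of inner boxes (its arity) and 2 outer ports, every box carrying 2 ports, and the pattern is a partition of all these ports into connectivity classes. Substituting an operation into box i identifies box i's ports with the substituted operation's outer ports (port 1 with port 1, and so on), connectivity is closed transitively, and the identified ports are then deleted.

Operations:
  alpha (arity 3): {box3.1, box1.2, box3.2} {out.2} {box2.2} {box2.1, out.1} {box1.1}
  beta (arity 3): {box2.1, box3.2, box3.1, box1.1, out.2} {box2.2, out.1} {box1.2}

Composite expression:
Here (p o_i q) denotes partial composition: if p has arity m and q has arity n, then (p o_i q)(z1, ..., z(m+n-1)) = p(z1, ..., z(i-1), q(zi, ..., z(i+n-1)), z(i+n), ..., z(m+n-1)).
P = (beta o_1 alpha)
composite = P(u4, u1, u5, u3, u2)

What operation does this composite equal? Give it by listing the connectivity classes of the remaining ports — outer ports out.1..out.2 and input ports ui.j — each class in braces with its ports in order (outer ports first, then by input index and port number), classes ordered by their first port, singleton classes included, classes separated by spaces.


{out.1, u3.2} {out.2, u1.1, u2.1, u2.2, u3.1} {u1.2} {u4.1} {u4.2, u5.1, u5.2}

Treat the ports identified at beta as solder joints: merge, then drop.
composing alpha on (u4, u1, u5), with out.j its own outer ports: {out.1, u1.1} {out.2} {u1.2} {u4.1} {u4.2, u5.1, u5.2}
composing beta on (u4, u1, u5, u3, u2), with out.j its own outer ports: {out.1, u3.2} {out.2, u1.1, u2.1, u2.2, u3.1} {u1.2} {u4.1} {u4.2, u5.1, u5.2}


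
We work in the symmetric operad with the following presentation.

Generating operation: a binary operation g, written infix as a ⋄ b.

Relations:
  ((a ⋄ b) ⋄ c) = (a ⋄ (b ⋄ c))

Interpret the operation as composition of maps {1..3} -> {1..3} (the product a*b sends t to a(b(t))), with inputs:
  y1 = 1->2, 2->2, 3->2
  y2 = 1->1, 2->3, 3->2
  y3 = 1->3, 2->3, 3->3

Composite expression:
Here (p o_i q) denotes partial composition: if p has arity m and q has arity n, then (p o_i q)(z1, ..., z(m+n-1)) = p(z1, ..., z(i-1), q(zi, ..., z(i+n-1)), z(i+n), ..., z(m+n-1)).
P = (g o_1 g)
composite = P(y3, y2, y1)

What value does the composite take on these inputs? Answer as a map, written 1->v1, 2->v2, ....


1->3, 2->3, 3->3

(y3 ⋄ y2) = 1->3, 2->3, 3->3
((y3 ⋄ y2) ⋄ y1) = 1->3, 2->3, 3->3


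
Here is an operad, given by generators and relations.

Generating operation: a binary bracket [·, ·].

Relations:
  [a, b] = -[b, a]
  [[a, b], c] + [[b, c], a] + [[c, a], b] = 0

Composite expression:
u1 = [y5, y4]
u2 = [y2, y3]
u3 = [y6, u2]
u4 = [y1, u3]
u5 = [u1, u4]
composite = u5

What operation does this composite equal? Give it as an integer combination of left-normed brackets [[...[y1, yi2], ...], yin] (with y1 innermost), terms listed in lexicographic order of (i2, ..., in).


-[[[[[y1, y2], y3], y6], y4], y5] + [[[[[y1, y2], y3], y6], y5], y4] + [[[[[y1, y3], y2], y6], y4], y5] - [[[[[y1, y3], y2], y6], y5], y4] + [[[[[y1, y6], y2], y3], y4], y5] - [[[[[y1, y6], y2], y3], y5], y4] - [[[[[y1, y6], y3], y2], y4], y5] + [[[[[y1, y6], y3], y2], y5], y4]

Expand each bracket as ab - ba; the y1-initial words give the coefficients.
Composite bracket: [[y5, y4], [y1, [y6, [y2, y3]]]]
Full expansion: 32 signed words from ab - ba (2^5 = 32).
Coefficients come from the y1-initial words:
  from y1y2y3y6y4y5, sign -1: term -[[[[[y1, y2], y3], y6], y4], y5]
  from y1y2y3y6y5y4, sign +1: term +[[[[[y1, y2], y3], y6], y5], y4]
  from y1y3y2y6y4y5, sign +1: term +[[[[[y1, y3], y2], y6], y4], y5]
  from y1y3y2y6y5y4, sign -1: term -[[[[[y1, y3], y2], y6], y5], y4]
  from y1y6y2y3y4y5, sign +1: term +[[[[[y1, y6], y2], y3], y4], y5]
  from y1y6y2y3y5y4, sign -1: term -[[[[[y1, y6], y2], y3], y5], y4]
  from y1y6y3y2y4y5, sign -1: term -[[[[[y1, y6], y3], y2], y4], y5]
  from y1y6y3y2y5y4, sign +1: term +[[[[[y1, y6], y3], y2], y5], y4]


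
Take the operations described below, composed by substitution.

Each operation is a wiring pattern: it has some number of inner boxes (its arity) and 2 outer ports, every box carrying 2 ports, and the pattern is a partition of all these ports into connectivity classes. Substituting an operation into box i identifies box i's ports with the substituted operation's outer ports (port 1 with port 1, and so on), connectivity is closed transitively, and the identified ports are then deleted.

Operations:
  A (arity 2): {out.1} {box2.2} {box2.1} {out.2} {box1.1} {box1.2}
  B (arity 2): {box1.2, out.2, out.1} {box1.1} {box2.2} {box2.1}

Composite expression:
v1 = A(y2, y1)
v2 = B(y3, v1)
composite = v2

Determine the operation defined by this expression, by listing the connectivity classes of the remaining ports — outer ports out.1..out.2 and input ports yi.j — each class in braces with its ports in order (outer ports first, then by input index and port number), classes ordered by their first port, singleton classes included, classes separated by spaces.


Treat the ports identified at B as solder joints: merge, then drop.
the subtree at A composes to {out.1} {out.2} {y1.1} {y1.2} {y2.1} {y2.2} on (y2, y1); out.j = own outer ports
the subtree at B composes to {out.1, out.2, y3.2} {y1.1} {y1.2} {y2.1} {y2.2} {y3.1} on (y3, y2, y1); out.j = own outer ports

{out.1, out.2, y3.2} {y1.1} {y1.2} {y2.1} {y2.2} {y3.1}


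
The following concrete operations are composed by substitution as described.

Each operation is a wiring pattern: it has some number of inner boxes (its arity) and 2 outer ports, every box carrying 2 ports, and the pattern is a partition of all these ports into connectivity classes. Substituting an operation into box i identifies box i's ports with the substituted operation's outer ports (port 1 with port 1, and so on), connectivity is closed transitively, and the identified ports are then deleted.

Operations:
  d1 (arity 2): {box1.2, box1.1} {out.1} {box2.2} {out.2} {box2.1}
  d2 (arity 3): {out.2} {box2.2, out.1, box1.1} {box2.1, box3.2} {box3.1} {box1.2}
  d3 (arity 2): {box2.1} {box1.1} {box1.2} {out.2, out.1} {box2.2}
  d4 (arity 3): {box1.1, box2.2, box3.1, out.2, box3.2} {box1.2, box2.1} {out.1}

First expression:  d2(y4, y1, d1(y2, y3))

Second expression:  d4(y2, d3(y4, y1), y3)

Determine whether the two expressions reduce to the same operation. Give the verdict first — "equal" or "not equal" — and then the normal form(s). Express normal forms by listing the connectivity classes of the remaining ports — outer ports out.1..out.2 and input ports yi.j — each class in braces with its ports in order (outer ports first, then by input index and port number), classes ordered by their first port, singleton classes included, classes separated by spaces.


not equal — first {out.1, y1.2, y4.1} {out.2} {y1.1} {y2.1, y2.2} {y3.1} {y3.2} {y4.2}, second {out.1} {out.2, y2.1, y2.2, y3.1, y3.2} {y1.1} {y1.2} {y4.1} {y4.2}

Normal form of the first expression: {out.1, y1.2, y4.1} {out.2} {y1.1} {y2.1, y2.2} {y3.1} {y3.2} {y4.2}
Normal form of the second expression: {out.1} {out.2, y2.1, y2.2, y3.1, y3.2} {y1.1} {y1.2} {y4.1} {y4.2}
No match — not equal.


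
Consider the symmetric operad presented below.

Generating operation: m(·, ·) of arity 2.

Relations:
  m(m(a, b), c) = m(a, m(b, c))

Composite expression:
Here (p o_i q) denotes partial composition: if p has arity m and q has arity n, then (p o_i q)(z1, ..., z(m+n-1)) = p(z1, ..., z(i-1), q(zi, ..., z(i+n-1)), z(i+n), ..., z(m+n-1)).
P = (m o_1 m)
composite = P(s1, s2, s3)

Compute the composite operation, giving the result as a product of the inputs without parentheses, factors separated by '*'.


s1 * s2 * s3

Under associativity of m, the answer is the s's in reading order.
m(s1, s2) linearizes to s1 * s2
m(m(s1, s2), s3) linearizes to s1 * s2 * s3


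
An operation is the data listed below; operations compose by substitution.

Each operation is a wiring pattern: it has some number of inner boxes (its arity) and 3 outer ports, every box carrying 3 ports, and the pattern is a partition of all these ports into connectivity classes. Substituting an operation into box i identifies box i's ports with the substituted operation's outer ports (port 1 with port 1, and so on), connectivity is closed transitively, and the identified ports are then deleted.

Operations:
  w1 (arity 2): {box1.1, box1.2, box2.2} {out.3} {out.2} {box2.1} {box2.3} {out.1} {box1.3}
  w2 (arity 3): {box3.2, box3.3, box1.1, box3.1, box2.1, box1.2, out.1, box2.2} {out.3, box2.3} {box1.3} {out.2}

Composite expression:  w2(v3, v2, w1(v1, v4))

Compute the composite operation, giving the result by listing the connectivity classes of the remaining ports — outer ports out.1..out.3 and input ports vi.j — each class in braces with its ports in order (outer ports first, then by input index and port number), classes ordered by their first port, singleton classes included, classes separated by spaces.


Two ports join when wires chain via w2-identified ports.
stage w1: inputs (v1, v4), connectivity {out.1} {out.2} {out.3} {v1.1, v1.2, v4.2} {v1.3} {v4.1} {v4.3}, out.j its boundary
stage w2: inputs (v3, v2, v1, v4), connectivity {out.1, v2.1, v2.2, v3.1, v3.2} {out.2} {out.3, v2.3} {v1.1, v1.2, v4.2} {v1.3} {v3.3} {v4.1} {v4.3}, out.j its boundary

{out.1, v2.1, v2.2, v3.1, v3.2} {out.2} {out.3, v2.3} {v1.1, v1.2, v4.2} {v1.3} {v3.3} {v4.1} {v4.3}


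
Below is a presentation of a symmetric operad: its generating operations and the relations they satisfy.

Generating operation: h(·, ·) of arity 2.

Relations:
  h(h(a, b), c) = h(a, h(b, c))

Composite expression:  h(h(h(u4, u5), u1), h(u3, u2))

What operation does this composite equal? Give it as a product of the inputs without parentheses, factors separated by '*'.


u4 * u5 * u1 * u3 * u2


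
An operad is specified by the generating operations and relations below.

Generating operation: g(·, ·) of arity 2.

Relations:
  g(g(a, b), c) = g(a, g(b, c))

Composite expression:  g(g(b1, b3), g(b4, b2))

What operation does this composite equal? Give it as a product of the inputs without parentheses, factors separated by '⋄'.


b1 ⋄ b3 ⋄ b4 ⋄ b2

Key point: g is associative — brackets drop, the b-order remains.
g(b1, b3) linearizes to b1 ⋄ b3
g(b4, b2) linearizes to b4 ⋄ b2
g(g(b1, b3), g(b4, b2)) linearizes to b1 ⋄ b3 ⋄ b4 ⋄ b2


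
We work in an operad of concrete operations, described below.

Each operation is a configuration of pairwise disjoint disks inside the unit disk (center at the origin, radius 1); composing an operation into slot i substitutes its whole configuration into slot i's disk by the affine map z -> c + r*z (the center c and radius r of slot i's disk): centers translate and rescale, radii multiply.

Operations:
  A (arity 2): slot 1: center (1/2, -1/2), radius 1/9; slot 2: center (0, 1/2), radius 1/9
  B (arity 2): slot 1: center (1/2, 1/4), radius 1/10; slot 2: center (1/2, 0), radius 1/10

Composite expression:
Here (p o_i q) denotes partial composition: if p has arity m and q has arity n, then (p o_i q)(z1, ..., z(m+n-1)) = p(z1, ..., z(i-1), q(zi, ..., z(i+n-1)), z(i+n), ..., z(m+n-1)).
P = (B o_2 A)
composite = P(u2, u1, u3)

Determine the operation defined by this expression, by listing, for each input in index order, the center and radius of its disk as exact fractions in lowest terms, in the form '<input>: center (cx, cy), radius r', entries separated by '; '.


u1: center (11/20, -1/20), radius 1/90; u2: center (1/2, 1/4), radius 1/10; u3: center (1/2, 1/20), radius 1/90


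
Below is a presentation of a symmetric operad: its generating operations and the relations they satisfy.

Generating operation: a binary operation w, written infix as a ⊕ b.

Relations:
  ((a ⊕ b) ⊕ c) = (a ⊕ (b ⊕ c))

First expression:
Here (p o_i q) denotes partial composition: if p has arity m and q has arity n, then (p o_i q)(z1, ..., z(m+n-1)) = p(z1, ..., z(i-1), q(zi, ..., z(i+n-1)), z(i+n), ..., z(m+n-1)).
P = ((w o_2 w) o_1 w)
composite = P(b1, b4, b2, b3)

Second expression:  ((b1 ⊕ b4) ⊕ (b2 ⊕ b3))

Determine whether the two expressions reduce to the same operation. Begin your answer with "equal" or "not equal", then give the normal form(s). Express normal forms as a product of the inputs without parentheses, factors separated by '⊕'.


equal — both sides give b1 ⊕ b4 ⊕ b2 ⊕ b3

Reducing the first expression gives b1 ⊕ b4 ⊕ b2 ⊕ b3
Reducing the second expression gives b1 ⊕ b4 ⊕ b2 ⊕ b3
The normal forms match — equal.


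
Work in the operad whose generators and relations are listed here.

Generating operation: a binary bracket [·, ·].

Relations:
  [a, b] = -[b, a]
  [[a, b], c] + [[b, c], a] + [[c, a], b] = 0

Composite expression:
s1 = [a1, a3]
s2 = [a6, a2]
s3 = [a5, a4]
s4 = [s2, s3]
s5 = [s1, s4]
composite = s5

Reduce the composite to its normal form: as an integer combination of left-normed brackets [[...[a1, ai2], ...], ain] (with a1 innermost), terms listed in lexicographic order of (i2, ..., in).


[[[[[a1, a3], a2], a6], a4], a5] - [[[[[a1, a3], a2], a6], a5], a4] - [[[[[a1, a3], a4], a5], a2], a6] + [[[[[a1, a3], a4], a5], a6], a2] + [[[[[a1, a3], a5], a4], a2], a6] - [[[[[a1, a3], a5], a4], a6], a2] - [[[[[a1, a3], a6], a2], a4], a5] + [[[[[a1, a3], a6], a2], a5], a4]

Skip Jacobi rewriting: expand, keep a1-initial words, read off terms.
Composite bracket: [[a1, a3], [[a6, a2], [a5, a4]]]
Full expansion: 32 signed words from ab - ba (2^5 = 32).
Only words starting with a1 matter:
  a1a3a2a6a4a5 (sign +1) contributes +[[[[[a1, a3], a2], a6], a4], a5]
  a1a3a2a6a5a4 (sign -1) contributes -[[[[[a1, a3], a2], a6], a5], a4]
  a1a3a4a5a2a6 (sign -1) contributes -[[[[[a1, a3], a4], a5], a2], a6]
  a1a3a4a5a6a2 (sign +1) contributes +[[[[[a1, a3], a4], a5], a6], a2]
  a1a3a5a4a2a6 (sign +1) contributes +[[[[[a1, a3], a5], a4], a2], a6]
  a1a3a5a4a6a2 (sign -1) contributes -[[[[[a1, a3], a5], a4], a6], a2]
  a1a3a6a2a4a5 (sign -1) contributes -[[[[[a1, a3], a6], a2], a4], a5]
  a1a3a6a2a5a4 (sign +1) contributes +[[[[[a1, a3], a6], a2], a5], a4]


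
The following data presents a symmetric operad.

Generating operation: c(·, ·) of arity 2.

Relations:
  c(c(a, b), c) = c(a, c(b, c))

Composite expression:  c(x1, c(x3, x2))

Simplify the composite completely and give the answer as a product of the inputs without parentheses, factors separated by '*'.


x1 * x3 * x2

Key point: c is associative — brackets drop, the x-order remains.
c(x3, x2) linearizes to x3 * x2
c(x1, c(x3, x2)) linearizes to x1 * x3 * x2


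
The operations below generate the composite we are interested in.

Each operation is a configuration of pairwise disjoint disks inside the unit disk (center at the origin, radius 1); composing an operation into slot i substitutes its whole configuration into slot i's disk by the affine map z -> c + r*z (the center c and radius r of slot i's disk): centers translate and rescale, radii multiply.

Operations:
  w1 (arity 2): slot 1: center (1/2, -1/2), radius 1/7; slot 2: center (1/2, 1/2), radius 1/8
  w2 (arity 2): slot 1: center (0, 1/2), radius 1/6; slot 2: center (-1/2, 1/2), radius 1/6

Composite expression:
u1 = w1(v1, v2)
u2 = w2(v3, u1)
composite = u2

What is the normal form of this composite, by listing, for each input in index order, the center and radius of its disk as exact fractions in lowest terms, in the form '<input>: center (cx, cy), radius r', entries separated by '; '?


v1: center (-5/12, 5/12), radius 1/42; v2: center (-5/12, 7/12), radius 1/48; v3: center (0, 1/2), radius 1/6

Nesting under w2 composes maps z -> c + r*z down each v-path.
for v3, the 1-step affine chain lands on center (0, 1/2), radius 1/6
for v1, the 2-step affine chain lands on center (-5/12, 5/12), radius 1/42
for v2, the 2-step affine chain lands on center (-5/12, 7/12), radius 1/48


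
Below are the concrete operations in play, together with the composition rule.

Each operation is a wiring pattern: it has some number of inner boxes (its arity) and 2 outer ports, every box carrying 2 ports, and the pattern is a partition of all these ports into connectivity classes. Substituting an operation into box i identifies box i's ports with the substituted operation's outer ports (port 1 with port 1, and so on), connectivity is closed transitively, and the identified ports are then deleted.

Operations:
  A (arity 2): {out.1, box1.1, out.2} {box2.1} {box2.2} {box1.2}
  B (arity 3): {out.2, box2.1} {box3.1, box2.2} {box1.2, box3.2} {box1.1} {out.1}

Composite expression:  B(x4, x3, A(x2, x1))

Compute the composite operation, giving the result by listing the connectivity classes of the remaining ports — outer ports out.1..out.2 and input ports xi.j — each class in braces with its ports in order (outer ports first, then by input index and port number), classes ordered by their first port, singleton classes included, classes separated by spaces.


{out.1} {out.2, x3.1} {x1.1} {x1.2} {x2.1, x3.2, x4.2} {x2.2} {x4.1}

After gluing at B, chains via deleted ports link the x-ports.
after A, the pattern on (x2, x1) reads {out.1, out.2, x2.1} {x1.1} {x1.2} {x2.2} (out.j = its outer ports)
after B, the pattern on (x4, x3, x2, x1) reads {out.1} {out.2, x3.1} {x1.1} {x1.2} {x2.1, x3.2, x4.2} {x2.2} {x4.1} (out.j = its outer ports)


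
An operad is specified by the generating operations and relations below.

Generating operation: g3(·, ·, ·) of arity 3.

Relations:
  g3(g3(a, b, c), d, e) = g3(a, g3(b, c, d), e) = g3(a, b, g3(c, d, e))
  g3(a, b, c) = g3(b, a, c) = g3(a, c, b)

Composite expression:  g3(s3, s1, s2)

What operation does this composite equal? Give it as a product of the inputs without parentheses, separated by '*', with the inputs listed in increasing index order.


s1 * s2 * s3

Shape and order are irrelevant to g3; the s-input set decides.
g3(s3, s1, s2) linearizes to s3 * s1 * s2
putting the inputs in ascending order: s1 * s2 * s3


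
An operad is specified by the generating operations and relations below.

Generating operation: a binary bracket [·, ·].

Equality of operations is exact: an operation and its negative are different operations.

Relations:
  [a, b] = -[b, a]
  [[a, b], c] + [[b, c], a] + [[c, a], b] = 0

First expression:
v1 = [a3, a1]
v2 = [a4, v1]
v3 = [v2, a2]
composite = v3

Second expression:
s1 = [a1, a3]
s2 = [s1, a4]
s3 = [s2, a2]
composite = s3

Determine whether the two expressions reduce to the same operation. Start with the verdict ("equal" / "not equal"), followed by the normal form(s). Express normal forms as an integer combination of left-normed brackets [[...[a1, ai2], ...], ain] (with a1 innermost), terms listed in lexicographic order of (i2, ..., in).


The first composite normalizes to [[[a1, a3], a4], a2]
The second composite normalizes to [[[a1, a3], a4], a2]
One common form — equal.

equal: each reduces to [[[a1, a3], a4], a2]


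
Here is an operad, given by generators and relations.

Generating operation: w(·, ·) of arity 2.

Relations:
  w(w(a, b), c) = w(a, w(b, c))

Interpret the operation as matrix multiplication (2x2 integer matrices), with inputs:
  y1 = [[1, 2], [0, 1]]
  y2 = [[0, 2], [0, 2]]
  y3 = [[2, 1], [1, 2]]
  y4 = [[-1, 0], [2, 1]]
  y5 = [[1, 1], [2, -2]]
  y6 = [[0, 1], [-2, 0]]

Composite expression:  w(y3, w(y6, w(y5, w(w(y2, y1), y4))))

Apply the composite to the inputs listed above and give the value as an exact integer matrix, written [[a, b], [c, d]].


[[-16, -8], [-32, -16]]

w(y2, y1) = [[0, 2], [0, 2]]
w(w(y2, y1), y4) = [[4, 2], [4, 2]]
w(y5, w(w(y2, y1), y4)) = [[8, 4], [0, 0]]
w(y6, w(y5, w(w(y2, y1), y4))) = [[0, 0], [-16, -8]]
w(y3, w(y6, w(y5, w(w(y2, y1), y4)))) = [[-16, -8], [-32, -16]]


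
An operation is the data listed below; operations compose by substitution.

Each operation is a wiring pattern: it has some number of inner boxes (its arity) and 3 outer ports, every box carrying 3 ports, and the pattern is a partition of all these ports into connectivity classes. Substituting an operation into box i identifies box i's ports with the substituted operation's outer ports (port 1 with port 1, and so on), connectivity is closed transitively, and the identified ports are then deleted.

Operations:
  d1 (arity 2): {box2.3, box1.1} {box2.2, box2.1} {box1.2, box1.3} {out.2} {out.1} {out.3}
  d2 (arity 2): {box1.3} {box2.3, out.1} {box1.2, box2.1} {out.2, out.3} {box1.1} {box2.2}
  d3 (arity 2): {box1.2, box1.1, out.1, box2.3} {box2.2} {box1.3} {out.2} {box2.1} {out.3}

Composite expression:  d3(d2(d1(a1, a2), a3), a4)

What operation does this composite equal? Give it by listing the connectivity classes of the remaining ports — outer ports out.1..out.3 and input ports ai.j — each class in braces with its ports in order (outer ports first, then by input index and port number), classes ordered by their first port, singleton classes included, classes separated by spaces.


{out.1, a3.3, a4.3} {out.2} {out.3} {a1.1, a2.3} {a1.2, a1.3} {a2.1, a2.2} {a3.1} {a3.2} {a4.1} {a4.2}


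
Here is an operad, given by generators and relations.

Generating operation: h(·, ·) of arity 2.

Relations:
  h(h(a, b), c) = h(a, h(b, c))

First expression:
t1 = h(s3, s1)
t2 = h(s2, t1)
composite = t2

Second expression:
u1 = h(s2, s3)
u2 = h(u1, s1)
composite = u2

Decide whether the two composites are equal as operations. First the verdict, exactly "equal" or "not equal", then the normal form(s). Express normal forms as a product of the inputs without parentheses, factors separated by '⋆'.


equal; both compose to s2 ⋆ s3 ⋆ s1


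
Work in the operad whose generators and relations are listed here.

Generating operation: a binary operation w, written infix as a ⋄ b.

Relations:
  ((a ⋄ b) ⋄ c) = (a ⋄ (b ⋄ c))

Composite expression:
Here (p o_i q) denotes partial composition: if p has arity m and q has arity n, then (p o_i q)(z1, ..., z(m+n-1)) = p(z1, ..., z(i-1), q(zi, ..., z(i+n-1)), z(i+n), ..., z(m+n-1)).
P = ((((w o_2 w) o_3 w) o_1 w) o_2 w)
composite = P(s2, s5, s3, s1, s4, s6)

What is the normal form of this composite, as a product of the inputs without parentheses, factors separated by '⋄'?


s2 ⋄ s5 ⋄ s3 ⋄ s1 ⋄ s4 ⋄ s6

The w-tree's shape is irrelevant; the s-reading-order decides.
(s5 ⋄ s3) flattens to s5 ⋄ s3
(s2 ⋄ (s5 ⋄ s3)) flattens to s2 ⋄ s5 ⋄ s3
(s4 ⋄ s6) flattens to s4 ⋄ s6
(s1 ⋄ (s4 ⋄ s6)) flattens to s1 ⋄ s4 ⋄ s6
((s2 ⋄ (s5 ⋄ s3)) ⋄ (s1 ⋄ (s4 ⋄ s6))) flattens to s2 ⋄ s5 ⋄ s3 ⋄ s1 ⋄ s4 ⋄ s6


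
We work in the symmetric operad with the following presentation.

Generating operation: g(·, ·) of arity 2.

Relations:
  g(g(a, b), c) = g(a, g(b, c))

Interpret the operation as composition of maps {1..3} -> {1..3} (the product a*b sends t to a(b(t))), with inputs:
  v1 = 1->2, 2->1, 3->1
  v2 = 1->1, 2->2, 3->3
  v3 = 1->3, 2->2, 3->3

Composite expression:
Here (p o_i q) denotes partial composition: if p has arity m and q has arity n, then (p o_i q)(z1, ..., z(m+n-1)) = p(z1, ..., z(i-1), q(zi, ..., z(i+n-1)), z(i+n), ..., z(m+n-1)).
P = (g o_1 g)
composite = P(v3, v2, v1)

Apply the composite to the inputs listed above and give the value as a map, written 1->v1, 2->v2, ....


1->2, 2->3, 3->3

g(v3, v2) = 1->3, 2->2, 3->3
g(g(v3, v2), v1) = 1->2, 2->3, 3->3


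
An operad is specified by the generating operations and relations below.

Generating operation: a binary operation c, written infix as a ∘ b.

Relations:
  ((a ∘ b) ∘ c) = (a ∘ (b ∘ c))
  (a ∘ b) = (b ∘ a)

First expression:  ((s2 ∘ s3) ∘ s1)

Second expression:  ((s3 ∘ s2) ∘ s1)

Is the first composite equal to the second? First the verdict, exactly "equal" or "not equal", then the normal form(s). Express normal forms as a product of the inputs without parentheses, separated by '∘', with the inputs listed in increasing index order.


equal: each reduces to s1 ∘ s2 ∘ s3

Reducing the first expression gives s1 ∘ s2 ∘ s3
Reducing the second expression gives s1 ∘ s2 ∘ s3
The normal forms match — equal.


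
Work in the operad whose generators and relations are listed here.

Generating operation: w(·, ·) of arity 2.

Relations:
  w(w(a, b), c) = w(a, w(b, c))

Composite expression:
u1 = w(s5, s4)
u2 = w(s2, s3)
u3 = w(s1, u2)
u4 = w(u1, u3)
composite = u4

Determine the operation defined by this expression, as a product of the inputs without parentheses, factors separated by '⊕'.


s5 ⊕ s4 ⊕ s1 ⊕ s2 ⊕ s3

Under associativity of w, the answer is the s's in reading order.
w(s5, s4) linearizes to s5 ⊕ s4
w(s2, s3) linearizes to s2 ⊕ s3
w(s1, w(s2, s3)) linearizes to s1 ⊕ s2 ⊕ s3
w(w(s5, s4), w(s1, w(s2, s3))) linearizes to s5 ⊕ s4 ⊕ s1 ⊕ s2 ⊕ s3


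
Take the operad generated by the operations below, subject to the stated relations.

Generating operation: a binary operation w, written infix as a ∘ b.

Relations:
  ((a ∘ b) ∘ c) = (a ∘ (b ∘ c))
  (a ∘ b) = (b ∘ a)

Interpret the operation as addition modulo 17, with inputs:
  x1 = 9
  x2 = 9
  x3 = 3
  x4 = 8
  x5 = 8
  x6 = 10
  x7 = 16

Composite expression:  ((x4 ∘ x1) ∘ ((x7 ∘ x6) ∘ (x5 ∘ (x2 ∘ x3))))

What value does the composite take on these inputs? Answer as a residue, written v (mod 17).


12 (mod 17)

(x4 ∘ x1) = 0
(x7 ∘ x6) = 9
(x2 ∘ x3) = 12
(x5 ∘ (x2 ∘ x3)) = 3
((x7 ∘ x6) ∘ (x5 ∘ (x2 ∘ x3))) = 12
((x4 ∘ x1) ∘ ((x7 ∘ x6) ∘ (x5 ∘ (x2 ∘ x3)))) = 12


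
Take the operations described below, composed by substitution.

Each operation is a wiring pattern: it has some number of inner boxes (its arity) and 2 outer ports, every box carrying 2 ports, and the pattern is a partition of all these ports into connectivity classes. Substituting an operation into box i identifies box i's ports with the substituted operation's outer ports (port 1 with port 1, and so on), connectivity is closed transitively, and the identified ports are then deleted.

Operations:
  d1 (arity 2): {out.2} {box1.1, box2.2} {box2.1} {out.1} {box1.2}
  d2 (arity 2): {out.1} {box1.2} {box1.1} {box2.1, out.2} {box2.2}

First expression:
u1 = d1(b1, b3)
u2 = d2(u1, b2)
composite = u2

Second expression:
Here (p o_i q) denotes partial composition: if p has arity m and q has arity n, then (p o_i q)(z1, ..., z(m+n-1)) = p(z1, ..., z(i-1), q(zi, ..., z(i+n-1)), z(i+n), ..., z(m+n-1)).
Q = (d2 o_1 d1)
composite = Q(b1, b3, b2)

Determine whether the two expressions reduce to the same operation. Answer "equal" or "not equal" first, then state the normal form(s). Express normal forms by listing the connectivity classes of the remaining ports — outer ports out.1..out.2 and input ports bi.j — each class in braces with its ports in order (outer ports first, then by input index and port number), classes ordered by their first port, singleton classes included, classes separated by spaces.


equal; both compose to {out.1} {out.2, b2.1} {b1.1, b3.2} {b1.2} {b2.2} {b3.1}

The first expression, normalized: {out.1} {out.2, b2.1} {b1.1, b3.2} {b1.2} {b2.2} {b3.1}
The second expression, normalized: {out.1} {out.2, b2.1} {b1.1, b3.2} {b1.2} {b2.2} {b3.1}
Both agree, so they are equal.


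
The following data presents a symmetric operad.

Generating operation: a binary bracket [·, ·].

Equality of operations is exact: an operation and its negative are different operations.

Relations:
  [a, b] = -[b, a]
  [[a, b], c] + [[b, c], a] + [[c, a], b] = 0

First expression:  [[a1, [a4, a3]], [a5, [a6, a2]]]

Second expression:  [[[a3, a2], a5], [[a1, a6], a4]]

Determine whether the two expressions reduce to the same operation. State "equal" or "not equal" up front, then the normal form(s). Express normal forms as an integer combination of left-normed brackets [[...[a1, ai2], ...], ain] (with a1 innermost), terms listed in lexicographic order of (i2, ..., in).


not equal — first -[[[[[a1, a3], a4], a2], a6], a5] + [[[[[a1, a3], a4], a5], a2], a6] - [[[[[a1, a3], a4], a5], a6], a2] + [[[[[a1, a3], a4], a6], a2], a5] + [[[[[a1, a4], a3], a2], a6], a5] - [[[[[a1, a4], a3], a5], a2], a6] + [[[[[a1, a4], a3], a5], a6], a2] - [[[[[a1, a4], a3], a6], a2], a5], second [[[[[a1, a6], a4], a2], a3], a5] - [[[[[a1, a6], a4], a3], a2], a5] - [[[[[a1, a6], a4], a5], a2], a3] + [[[[[a1, a6], a4], a5], a3], a2]

The first expression reduces to -[[[[[a1, a3], a4], a2], a6], a5] + [[[[[a1, a3], a4], a5], a2], a6] - [[[[[a1, a3], a4], a5], a6], a2] + [[[[[a1, a3], a4], a6], a2], a5] + [[[[[a1, a4], a3], a2], a6], a5] - [[[[[a1, a4], a3], a5], a2], a6] + [[[[[a1, a4], a3], a5], a6], a2] - [[[[[a1, a4], a3], a6], a2], a5]
The second expression reduces to [[[[[a1, a6], a4], a2], a3], a5] - [[[[[a1, a6], a4], a3], a2], a5] - [[[[[a1, a6], a4], a5], a2], a3] + [[[[[a1, a6], a4], a5], a3], a2]
The forms do not match — not equal.


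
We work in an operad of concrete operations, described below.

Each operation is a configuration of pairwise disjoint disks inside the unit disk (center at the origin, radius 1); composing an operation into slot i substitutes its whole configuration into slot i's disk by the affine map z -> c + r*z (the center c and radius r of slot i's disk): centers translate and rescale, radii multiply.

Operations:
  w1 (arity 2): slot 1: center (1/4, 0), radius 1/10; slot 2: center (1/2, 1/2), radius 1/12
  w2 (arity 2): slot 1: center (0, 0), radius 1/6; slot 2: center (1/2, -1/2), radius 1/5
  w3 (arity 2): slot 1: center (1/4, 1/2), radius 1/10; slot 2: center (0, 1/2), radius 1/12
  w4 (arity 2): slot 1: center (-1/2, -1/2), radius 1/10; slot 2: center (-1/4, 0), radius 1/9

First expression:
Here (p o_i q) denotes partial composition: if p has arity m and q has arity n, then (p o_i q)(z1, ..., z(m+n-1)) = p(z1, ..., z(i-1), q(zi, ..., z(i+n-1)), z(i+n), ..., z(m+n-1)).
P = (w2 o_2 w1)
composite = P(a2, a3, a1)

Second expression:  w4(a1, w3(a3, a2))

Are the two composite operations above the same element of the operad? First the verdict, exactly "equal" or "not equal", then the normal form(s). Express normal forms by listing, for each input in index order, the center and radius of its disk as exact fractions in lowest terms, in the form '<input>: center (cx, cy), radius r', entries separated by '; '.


not equal; first: a1: center (3/5, -2/5), radius 1/60; a2: center (0, 0), radius 1/6; a3: center (11/20, -1/2), radius 1/50; second: a1: center (-1/2, -1/2), radius 1/10; a2: center (-1/4, 1/18), radius 1/108; a3: center (-2/9, 1/18), radius 1/90


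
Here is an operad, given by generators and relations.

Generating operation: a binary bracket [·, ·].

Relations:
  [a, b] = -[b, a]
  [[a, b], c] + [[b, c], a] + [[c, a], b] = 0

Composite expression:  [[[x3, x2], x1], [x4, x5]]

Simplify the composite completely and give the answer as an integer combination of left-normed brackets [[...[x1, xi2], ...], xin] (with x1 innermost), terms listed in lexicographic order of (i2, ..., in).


[[[[x1, x2], x3], x4], x5] - [[[[x1, x2], x3], x5], x4] - [[[[x1, x3], x2], x4], x5] + [[[[x1, x3], x2], x5], x4]

In the tensor algebra, words opening x1 carry the x1-anchored form.
Composite bracket: [[[x3, x2], x1], [x4, x5]]
Under [a, b] = ab - ba we get 16 signed associative words (2^4 = 16).
Collect the words opening with x1:
  the word x1x2x3x4x5 carries sign +1 and contributes +[[[[x1, x2], x3], x4], x5]
  the word x1x2x3x5x4 carries sign -1 and contributes -[[[[x1, x2], x3], x5], x4]
  the word x1x3x2x4x5 carries sign -1 and contributes -[[[[x1, x3], x2], x4], x5]
  the word x1x3x2x5x4 carries sign +1 and contributes +[[[[x1, x3], x2], x5], x4]


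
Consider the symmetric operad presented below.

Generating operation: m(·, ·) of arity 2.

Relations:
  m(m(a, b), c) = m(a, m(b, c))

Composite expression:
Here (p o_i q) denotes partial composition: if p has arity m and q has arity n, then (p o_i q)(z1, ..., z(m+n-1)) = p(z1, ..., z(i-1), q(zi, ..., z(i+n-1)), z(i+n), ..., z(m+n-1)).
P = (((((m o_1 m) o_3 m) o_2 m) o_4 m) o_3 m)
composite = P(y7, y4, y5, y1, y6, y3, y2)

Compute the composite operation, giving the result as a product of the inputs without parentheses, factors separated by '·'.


y7 · y4 · y5 · y1 · y6 · y3 · y2

Every regrouping of m is equal, so read the y-inputs in written order.
m(y5, y1) flattens to y5 · y1
m(y4, m(y5, y1)) flattens to y4 · y5 · y1
m(y7, m(y4, m(y5, y1))) flattens to y7 · y4 · y5 · y1
m(y6, y3) flattens to y6 · y3
m(m(y6, y3), y2) flattens to y6 · y3 · y2
m(m(y7, m(y4, m(y5, y1))), m(m(y6, y3), y2)) flattens to y7 · y4 · y5 · y1 · y6 · y3 · y2


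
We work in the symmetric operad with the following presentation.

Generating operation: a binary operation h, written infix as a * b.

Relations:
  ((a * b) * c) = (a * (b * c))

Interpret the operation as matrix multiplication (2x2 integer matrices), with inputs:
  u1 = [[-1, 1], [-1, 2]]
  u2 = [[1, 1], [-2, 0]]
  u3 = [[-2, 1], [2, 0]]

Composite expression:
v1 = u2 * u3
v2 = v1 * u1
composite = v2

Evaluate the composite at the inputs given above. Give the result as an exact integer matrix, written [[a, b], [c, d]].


[[-1, 2], [-2, 0]]

(u2 * u3) = [[0, 1], [4, -2]]
((u2 * u3) * u1) = [[-1, 2], [-2, 0]]
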